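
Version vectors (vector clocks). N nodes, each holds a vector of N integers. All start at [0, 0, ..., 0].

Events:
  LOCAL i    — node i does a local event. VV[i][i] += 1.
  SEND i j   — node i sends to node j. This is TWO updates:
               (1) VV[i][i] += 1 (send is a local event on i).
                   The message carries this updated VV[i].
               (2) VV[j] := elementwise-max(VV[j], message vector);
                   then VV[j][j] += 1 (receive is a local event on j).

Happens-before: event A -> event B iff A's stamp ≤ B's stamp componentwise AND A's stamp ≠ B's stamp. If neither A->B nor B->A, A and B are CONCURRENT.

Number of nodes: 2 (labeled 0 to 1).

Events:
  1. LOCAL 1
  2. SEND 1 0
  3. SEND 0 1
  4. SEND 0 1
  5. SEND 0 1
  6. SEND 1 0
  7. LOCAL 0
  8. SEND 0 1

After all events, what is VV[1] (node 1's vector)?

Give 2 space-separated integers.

Answer: 7 7

Derivation:
Initial: VV[0]=[0, 0]
Initial: VV[1]=[0, 0]
Event 1: LOCAL 1: VV[1][1]++ -> VV[1]=[0, 1]
Event 2: SEND 1->0: VV[1][1]++ -> VV[1]=[0, 2], msg_vec=[0, 2]; VV[0]=max(VV[0],msg_vec) then VV[0][0]++ -> VV[0]=[1, 2]
Event 3: SEND 0->1: VV[0][0]++ -> VV[0]=[2, 2], msg_vec=[2, 2]; VV[1]=max(VV[1],msg_vec) then VV[1][1]++ -> VV[1]=[2, 3]
Event 4: SEND 0->1: VV[0][0]++ -> VV[0]=[3, 2], msg_vec=[3, 2]; VV[1]=max(VV[1],msg_vec) then VV[1][1]++ -> VV[1]=[3, 4]
Event 5: SEND 0->1: VV[0][0]++ -> VV[0]=[4, 2], msg_vec=[4, 2]; VV[1]=max(VV[1],msg_vec) then VV[1][1]++ -> VV[1]=[4, 5]
Event 6: SEND 1->0: VV[1][1]++ -> VV[1]=[4, 6], msg_vec=[4, 6]; VV[0]=max(VV[0],msg_vec) then VV[0][0]++ -> VV[0]=[5, 6]
Event 7: LOCAL 0: VV[0][0]++ -> VV[0]=[6, 6]
Event 8: SEND 0->1: VV[0][0]++ -> VV[0]=[7, 6], msg_vec=[7, 6]; VV[1]=max(VV[1],msg_vec) then VV[1][1]++ -> VV[1]=[7, 7]
Final vectors: VV[0]=[7, 6]; VV[1]=[7, 7]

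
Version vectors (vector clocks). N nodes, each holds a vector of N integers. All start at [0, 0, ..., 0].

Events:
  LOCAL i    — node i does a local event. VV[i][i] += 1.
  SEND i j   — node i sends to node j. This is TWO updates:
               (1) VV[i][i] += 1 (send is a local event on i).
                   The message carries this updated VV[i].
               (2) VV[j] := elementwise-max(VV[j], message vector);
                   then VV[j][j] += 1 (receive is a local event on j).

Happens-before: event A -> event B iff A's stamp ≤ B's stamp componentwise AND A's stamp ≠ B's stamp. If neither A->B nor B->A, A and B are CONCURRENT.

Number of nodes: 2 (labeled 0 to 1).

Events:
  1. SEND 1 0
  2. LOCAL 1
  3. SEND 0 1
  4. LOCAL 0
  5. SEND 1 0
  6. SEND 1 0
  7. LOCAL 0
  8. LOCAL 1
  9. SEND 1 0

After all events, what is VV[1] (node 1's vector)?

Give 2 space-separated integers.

Initial: VV[0]=[0, 0]
Initial: VV[1]=[0, 0]
Event 1: SEND 1->0: VV[1][1]++ -> VV[1]=[0, 1], msg_vec=[0, 1]; VV[0]=max(VV[0],msg_vec) then VV[0][0]++ -> VV[0]=[1, 1]
Event 2: LOCAL 1: VV[1][1]++ -> VV[1]=[0, 2]
Event 3: SEND 0->1: VV[0][0]++ -> VV[0]=[2, 1], msg_vec=[2, 1]; VV[1]=max(VV[1],msg_vec) then VV[1][1]++ -> VV[1]=[2, 3]
Event 4: LOCAL 0: VV[0][0]++ -> VV[0]=[3, 1]
Event 5: SEND 1->0: VV[1][1]++ -> VV[1]=[2, 4], msg_vec=[2, 4]; VV[0]=max(VV[0],msg_vec) then VV[0][0]++ -> VV[0]=[4, 4]
Event 6: SEND 1->0: VV[1][1]++ -> VV[1]=[2, 5], msg_vec=[2, 5]; VV[0]=max(VV[0],msg_vec) then VV[0][0]++ -> VV[0]=[5, 5]
Event 7: LOCAL 0: VV[0][0]++ -> VV[0]=[6, 5]
Event 8: LOCAL 1: VV[1][1]++ -> VV[1]=[2, 6]
Event 9: SEND 1->0: VV[1][1]++ -> VV[1]=[2, 7], msg_vec=[2, 7]; VV[0]=max(VV[0],msg_vec) then VV[0][0]++ -> VV[0]=[7, 7]
Final vectors: VV[0]=[7, 7]; VV[1]=[2, 7]

Answer: 2 7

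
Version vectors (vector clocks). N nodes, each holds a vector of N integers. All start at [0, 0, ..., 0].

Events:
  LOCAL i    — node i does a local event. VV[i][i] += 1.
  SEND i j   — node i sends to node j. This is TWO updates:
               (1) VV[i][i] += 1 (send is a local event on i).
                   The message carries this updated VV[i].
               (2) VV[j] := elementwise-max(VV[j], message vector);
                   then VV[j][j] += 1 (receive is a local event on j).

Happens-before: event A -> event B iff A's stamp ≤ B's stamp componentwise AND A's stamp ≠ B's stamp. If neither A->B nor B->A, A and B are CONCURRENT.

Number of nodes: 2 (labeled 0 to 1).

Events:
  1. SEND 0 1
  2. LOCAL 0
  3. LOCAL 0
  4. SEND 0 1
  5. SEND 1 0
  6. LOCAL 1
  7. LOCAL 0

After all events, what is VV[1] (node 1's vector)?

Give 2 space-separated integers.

Answer: 4 4

Derivation:
Initial: VV[0]=[0, 0]
Initial: VV[1]=[0, 0]
Event 1: SEND 0->1: VV[0][0]++ -> VV[0]=[1, 0], msg_vec=[1, 0]; VV[1]=max(VV[1],msg_vec) then VV[1][1]++ -> VV[1]=[1, 1]
Event 2: LOCAL 0: VV[0][0]++ -> VV[0]=[2, 0]
Event 3: LOCAL 0: VV[0][0]++ -> VV[0]=[3, 0]
Event 4: SEND 0->1: VV[0][0]++ -> VV[0]=[4, 0], msg_vec=[4, 0]; VV[1]=max(VV[1],msg_vec) then VV[1][1]++ -> VV[1]=[4, 2]
Event 5: SEND 1->0: VV[1][1]++ -> VV[1]=[4, 3], msg_vec=[4, 3]; VV[0]=max(VV[0],msg_vec) then VV[0][0]++ -> VV[0]=[5, 3]
Event 6: LOCAL 1: VV[1][1]++ -> VV[1]=[4, 4]
Event 7: LOCAL 0: VV[0][0]++ -> VV[0]=[6, 3]
Final vectors: VV[0]=[6, 3]; VV[1]=[4, 4]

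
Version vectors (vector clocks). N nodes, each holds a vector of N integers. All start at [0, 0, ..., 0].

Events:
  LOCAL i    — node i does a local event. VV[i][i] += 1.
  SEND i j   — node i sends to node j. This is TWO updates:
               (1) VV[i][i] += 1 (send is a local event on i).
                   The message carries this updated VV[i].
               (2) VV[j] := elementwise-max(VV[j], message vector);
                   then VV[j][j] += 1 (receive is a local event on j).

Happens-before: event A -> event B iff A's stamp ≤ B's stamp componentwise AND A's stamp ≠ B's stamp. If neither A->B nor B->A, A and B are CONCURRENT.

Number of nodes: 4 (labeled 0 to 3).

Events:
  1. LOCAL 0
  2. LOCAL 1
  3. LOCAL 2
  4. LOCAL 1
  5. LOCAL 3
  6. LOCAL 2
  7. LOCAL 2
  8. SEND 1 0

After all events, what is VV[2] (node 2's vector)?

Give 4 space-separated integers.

Answer: 0 0 3 0

Derivation:
Initial: VV[0]=[0, 0, 0, 0]
Initial: VV[1]=[0, 0, 0, 0]
Initial: VV[2]=[0, 0, 0, 0]
Initial: VV[3]=[0, 0, 0, 0]
Event 1: LOCAL 0: VV[0][0]++ -> VV[0]=[1, 0, 0, 0]
Event 2: LOCAL 1: VV[1][1]++ -> VV[1]=[0, 1, 0, 0]
Event 3: LOCAL 2: VV[2][2]++ -> VV[2]=[0, 0, 1, 0]
Event 4: LOCAL 1: VV[1][1]++ -> VV[1]=[0, 2, 0, 0]
Event 5: LOCAL 3: VV[3][3]++ -> VV[3]=[0, 0, 0, 1]
Event 6: LOCAL 2: VV[2][2]++ -> VV[2]=[0, 0, 2, 0]
Event 7: LOCAL 2: VV[2][2]++ -> VV[2]=[0, 0, 3, 0]
Event 8: SEND 1->0: VV[1][1]++ -> VV[1]=[0, 3, 0, 0], msg_vec=[0, 3, 0, 0]; VV[0]=max(VV[0],msg_vec) then VV[0][0]++ -> VV[0]=[2, 3, 0, 0]
Final vectors: VV[0]=[2, 3, 0, 0]; VV[1]=[0, 3, 0, 0]; VV[2]=[0, 0, 3, 0]; VV[3]=[0, 0, 0, 1]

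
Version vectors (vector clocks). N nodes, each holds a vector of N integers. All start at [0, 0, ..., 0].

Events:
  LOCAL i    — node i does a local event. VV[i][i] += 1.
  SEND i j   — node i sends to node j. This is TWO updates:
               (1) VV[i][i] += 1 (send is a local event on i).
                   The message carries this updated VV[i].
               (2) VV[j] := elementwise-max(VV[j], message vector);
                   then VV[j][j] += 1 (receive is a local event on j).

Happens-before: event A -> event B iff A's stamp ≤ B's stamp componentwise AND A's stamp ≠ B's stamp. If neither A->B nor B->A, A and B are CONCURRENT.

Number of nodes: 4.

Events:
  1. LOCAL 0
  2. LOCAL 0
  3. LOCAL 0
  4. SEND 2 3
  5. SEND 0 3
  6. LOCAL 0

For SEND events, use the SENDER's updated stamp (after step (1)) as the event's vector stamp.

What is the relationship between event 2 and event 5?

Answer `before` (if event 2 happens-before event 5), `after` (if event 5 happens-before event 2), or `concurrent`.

Answer: before

Derivation:
Initial: VV[0]=[0, 0, 0, 0]
Initial: VV[1]=[0, 0, 0, 0]
Initial: VV[2]=[0, 0, 0, 0]
Initial: VV[3]=[0, 0, 0, 0]
Event 1: LOCAL 0: VV[0][0]++ -> VV[0]=[1, 0, 0, 0]
Event 2: LOCAL 0: VV[0][0]++ -> VV[0]=[2, 0, 0, 0]
Event 3: LOCAL 0: VV[0][0]++ -> VV[0]=[3, 0, 0, 0]
Event 4: SEND 2->3: VV[2][2]++ -> VV[2]=[0, 0, 1, 0], msg_vec=[0, 0, 1, 0]; VV[3]=max(VV[3],msg_vec) then VV[3][3]++ -> VV[3]=[0, 0, 1, 1]
Event 5: SEND 0->3: VV[0][0]++ -> VV[0]=[4, 0, 0, 0], msg_vec=[4, 0, 0, 0]; VV[3]=max(VV[3],msg_vec) then VV[3][3]++ -> VV[3]=[4, 0, 1, 2]
Event 6: LOCAL 0: VV[0][0]++ -> VV[0]=[5, 0, 0, 0]
Event 2 stamp: [2, 0, 0, 0]
Event 5 stamp: [4, 0, 0, 0]
[2, 0, 0, 0] <= [4, 0, 0, 0]? True
[4, 0, 0, 0] <= [2, 0, 0, 0]? False
Relation: before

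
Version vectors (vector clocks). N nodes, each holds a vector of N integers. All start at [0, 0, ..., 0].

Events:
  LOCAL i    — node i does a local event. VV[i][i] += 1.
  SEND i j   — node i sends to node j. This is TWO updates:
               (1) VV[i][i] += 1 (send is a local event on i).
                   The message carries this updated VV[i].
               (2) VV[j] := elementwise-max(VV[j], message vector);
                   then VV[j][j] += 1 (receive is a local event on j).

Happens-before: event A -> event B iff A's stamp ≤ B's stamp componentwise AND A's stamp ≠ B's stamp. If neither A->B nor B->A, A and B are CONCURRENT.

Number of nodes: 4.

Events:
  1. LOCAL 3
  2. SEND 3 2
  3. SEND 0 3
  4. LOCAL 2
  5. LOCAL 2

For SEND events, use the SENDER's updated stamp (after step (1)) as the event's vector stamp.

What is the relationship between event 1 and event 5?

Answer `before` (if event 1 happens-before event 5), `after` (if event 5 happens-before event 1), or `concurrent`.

Answer: before

Derivation:
Initial: VV[0]=[0, 0, 0, 0]
Initial: VV[1]=[0, 0, 0, 0]
Initial: VV[2]=[0, 0, 0, 0]
Initial: VV[3]=[0, 0, 0, 0]
Event 1: LOCAL 3: VV[3][3]++ -> VV[3]=[0, 0, 0, 1]
Event 2: SEND 3->2: VV[3][3]++ -> VV[3]=[0, 0, 0, 2], msg_vec=[0, 0, 0, 2]; VV[2]=max(VV[2],msg_vec) then VV[2][2]++ -> VV[2]=[0, 0, 1, 2]
Event 3: SEND 0->3: VV[0][0]++ -> VV[0]=[1, 0, 0, 0], msg_vec=[1, 0, 0, 0]; VV[3]=max(VV[3],msg_vec) then VV[3][3]++ -> VV[3]=[1, 0, 0, 3]
Event 4: LOCAL 2: VV[2][2]++ -> VV[2]=[0, 0, 2, 2]
Event 5: LOCAL 2: VV[2][2]++ -> VV[2]=[0, 0, 3, 2]
Event 1 stamp: [0, 0, 0, 1]
Event 5 stamp: [0, 0, 3, 2]
[0, 0, 0, 1] <= [0, 0, 3, 2]? True
[0, 0, 3, 2] <= [0, 0, 0, 1]? False
Relation: before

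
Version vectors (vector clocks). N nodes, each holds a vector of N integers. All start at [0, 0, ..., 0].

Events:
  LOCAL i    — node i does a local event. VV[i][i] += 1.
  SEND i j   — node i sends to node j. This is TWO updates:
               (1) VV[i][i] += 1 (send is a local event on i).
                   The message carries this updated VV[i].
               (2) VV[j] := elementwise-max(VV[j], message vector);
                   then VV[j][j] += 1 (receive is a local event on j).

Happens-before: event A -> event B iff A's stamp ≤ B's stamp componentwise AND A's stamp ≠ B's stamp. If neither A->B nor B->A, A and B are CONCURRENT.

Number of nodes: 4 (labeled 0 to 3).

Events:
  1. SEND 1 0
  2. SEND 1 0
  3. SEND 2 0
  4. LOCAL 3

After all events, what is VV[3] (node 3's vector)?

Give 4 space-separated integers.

Answer: 0 0 0 1

Derivation:
Initial: VV[0]=[0, 0, 0, 0]
Initial: VV[1]=[0, 0, 0, 0]
Initial: VV[2]=[0, 0, 0, 0]
Initial: VV[3]=[0, 0, 0, 0]
Event 1: SEND 1->0: VV[1][1]++ -> VV[1]=[0, 1, 0, 0], msg_vec=[0, 1, 0, 0]; VV[0]=max(VV[0],msg_vec) then VV[0][0]++ -> VV[0]=[1, 1, 0, 0]
Event 2: SEND 1->0: VV[1][1]++ -> VV[1]=[0, 2, 0, 0], msg_vec=[0, 2, 0, 0]; VV[0]=max(VV[0],msg_vec) then VV[0][0]++ -> VV[0]=[2, 2, 0, 0]
Event 3: SEND 2->0: VV[2][2]++ -> VV[2]=[0, 0, 1, 0], msg_vec=[0, 0, 1, 0]; VV[0]=max(VV[0],msg_vec) then VV[0][0]++ -> VV[0]=[3, 2, 1, 0]
Event 4: LOCAL 3: VV[3][3]++ -> VV[3]=[0, 0, 0, 1]
Final vectors: VV[0]=[3, 2, 1, 0]; VV[1]=[0, 2, 0, 0]; VV[2]=[0, 0, 1, 0]; VV[3]=[0, 0, 0, 1]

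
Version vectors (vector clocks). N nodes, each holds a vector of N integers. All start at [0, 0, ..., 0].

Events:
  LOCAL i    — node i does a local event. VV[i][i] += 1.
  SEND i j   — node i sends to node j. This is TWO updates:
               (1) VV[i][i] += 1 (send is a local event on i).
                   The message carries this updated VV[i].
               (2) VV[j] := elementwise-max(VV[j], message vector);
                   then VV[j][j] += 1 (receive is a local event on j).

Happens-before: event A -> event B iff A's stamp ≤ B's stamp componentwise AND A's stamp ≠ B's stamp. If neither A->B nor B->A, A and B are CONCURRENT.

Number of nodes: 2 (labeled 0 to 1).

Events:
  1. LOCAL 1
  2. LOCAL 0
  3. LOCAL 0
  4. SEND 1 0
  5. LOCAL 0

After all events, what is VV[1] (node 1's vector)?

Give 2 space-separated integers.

Initial: VV[0]=[0, 0]
Initial: VV[1]=[0, 0]
Event 1: LOCAL 1: VV[1][1]++ -> VV[1]=[0, 1]
Event 2: LOCAL 0: VV[0][0]++ -> VV[0]=[1, 0]
Event 3: LOCAL 0: VV[0][0]++ -> VV[0]=[2, 0]
Event 4: SEND 1->0: VV[1][1]++ -> VV[1]=[0, 2], msg_vec=[0, 2]; VV[0]=max(VV[0],msg_vec) then VV[0][0]++ -> VV[0]=[3, 2]
Event 5: LOCAL 0: VV[0][0]++ -> VV[0]=[4, 2]
Final vectors: VV[0]=[4, 2]; VV[1]=[0, 2]

Answer: 0 2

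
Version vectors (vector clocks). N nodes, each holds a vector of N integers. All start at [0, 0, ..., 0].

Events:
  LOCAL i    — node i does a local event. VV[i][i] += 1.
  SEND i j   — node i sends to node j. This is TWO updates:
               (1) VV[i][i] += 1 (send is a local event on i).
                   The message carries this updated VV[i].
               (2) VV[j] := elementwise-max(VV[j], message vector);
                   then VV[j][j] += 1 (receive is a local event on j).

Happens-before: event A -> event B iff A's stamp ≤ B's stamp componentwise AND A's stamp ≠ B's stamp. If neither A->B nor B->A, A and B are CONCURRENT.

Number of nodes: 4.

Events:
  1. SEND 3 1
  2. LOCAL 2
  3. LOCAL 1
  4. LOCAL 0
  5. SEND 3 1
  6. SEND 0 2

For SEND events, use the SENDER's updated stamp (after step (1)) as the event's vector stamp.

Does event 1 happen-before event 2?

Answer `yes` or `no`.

Initial: VV[0]=[0, 0, 0, 0]
Initial: VV[1]=[0, 0, 0, 0]
Initial: VV[2]=[0, 0, 0, 0]
Initial: VV[3]=[0, 0, 0, 0]
Event 1: SEND 3->1: VV[3][3]++ -> VV[3]=[0, 0, 0, 1], msg_vec=[0, 0, 0, 1]; VV[1]=max(VV[1],msg_vec) then VV[1][1]++ -> VV[1]=[0, 1, 0, 1]
Event 2: LOCAL 2: VV[2][2]++ -> VV[2]=[0, 0, 1, 0]
Event 3: LOCAL 1: VV[1][1]++ -> VV[1]=[0, 2, 0, 1]
Event 4: LOCAL 0: VV[0][0]++ -> VV[0]=[1, 0, 0, 0]
Event 5: SEND 3->1: VV[3][3]++ -> VV[3]=[0, 0, 0, 2], msg_vec=[0, 0, 0, 2]; VV[1]=max(VV[1],msg_vec) then VV[1][1]++ -> VV[1]=[0, 3, 0, 2]
Event 6: SEND 0->2: VV[0][0]++ -> VV[0]=[2, 0, 0, 0], msg_vec=[2, 0, 0, 0]; VV[2]=max(VV[2],msg_vec) then VV[2][2]++ -> VV[2]=[2, 0, 2, 0]
Event 1 stamp: [0, 0, 0, 1]
Event 2 stamp: [0, 0, 1, 0]
[0, 0, 0, 1] <= [0, 0, 1, 0]? False. Equal? False. Happens-before: False

Answer: no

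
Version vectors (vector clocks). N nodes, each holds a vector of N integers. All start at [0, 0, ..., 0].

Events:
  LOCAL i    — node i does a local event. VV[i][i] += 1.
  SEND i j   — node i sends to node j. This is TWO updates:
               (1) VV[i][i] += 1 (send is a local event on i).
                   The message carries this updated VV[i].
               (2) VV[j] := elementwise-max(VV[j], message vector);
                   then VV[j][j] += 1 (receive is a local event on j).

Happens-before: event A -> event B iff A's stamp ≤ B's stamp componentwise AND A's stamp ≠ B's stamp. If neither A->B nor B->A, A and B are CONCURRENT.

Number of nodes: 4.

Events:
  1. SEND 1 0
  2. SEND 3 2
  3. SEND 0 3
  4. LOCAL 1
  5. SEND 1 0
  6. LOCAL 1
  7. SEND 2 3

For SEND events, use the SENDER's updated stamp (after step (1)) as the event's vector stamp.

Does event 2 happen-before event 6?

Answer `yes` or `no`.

Initial: VV[0]=[0, 0, 0, 0]
Initial: VV[1]=[0, 0, 0, 0]
Initial: VV[2]=[0, 0, 0, 0]
Initial: VV[3]=[0, 0, 0, 0]
Event 1: SEND 1->0: VV[1][1]++ -> VV[1]=[0, 1, 0, 0], msg_vec=[0, 1, 0, 0]; VV[0]=max(VV[0],msg_vec) then VV[0][0]++ -> VV[0]=[1, 1, 0, 0]
Event 2: SEND 3->2: VV[3][3]++ -> VV[3]=[0, 0, 0, 1], msg_vec=[0, 0, 0, 1]; VV[2]=max(VV[2],msg_vec) then VV[2][2]++ -> VV[2]=[0, 0, 1, 1]
Event 3: SEND 0->3: VV[0][0]++ -> VV[0]=[2, 1, 0, 0], msg_vec=[2, 1, 0, 0]; VV[3]=max(VV[3],msg_vec) then VV[3][3]++ -> VV[3]=[2, 1, 0, 2]
Event 4: LOCAL 1: VV[1][1]++ -> VV[1]=[0, 2, 0, 0]
Event 5: SEND 1->0: VV[1][1]++ -> VV[1]=[0, 3, 0, 0], msg_vec=[0, 3, 0, 0]; VV[0]=max(VV[0],msg_vec) then VV[0][0]++ -> VV[0]=[3, 3, 0, 0]
Event 6: LOCAL 1: VV[1][1]++ -> VV[1]=[0, 4, 0, 0]
Event 7: SEND 2->3: VV[2][2]++ -> VV[2]=[0, 0, 2, 1], msg_vec=[0, 0, 2, 1]; VV[3]=max(VV[3],msg_vec) then VV[3][3]++ -> VV[3]=[2, 1, 2, 3]
Event 2 stamp: [0, 0, 0, 1]
Event 6 stamp: [0, 4, 0, 0]
[0, 0, 0, 1] <= [0, 4, 0, 0]? False. Equal? False. Happens-before: False

Answer: no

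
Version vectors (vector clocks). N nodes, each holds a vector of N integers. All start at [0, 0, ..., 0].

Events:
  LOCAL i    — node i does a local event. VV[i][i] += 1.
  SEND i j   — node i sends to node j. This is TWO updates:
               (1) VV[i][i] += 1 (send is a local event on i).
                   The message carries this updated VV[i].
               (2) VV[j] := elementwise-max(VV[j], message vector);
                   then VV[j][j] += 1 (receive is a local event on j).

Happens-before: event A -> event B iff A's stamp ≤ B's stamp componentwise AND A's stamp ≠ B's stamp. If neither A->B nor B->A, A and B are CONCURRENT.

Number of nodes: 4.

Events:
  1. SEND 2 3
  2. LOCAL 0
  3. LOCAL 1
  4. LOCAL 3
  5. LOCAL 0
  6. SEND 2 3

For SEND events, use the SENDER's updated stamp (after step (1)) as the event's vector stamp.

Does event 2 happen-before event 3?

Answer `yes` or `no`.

Answer: no

Derivation:
Initial: VV[0]=[0, 0, 0, 0]
Initial: VV[1]=[0, 0, 0, 0]
Initial: VV[2]=[0, 0, 0, 0]
Initial: VV[3]=[0, 0, 0, 0]
Event 1: SEND 2->3: VV[2][2]++ -> VV[2]=[0, 0, 1, 0], msg_vec=[0, 0, 1, 0]; VV[3]=max(VV[3],msg_vec) then VV[3][3]++ -> VV[3]=[0, 0, 1, 1]
Event 2: LOCAL 0: VV[0][0]++ -> VV[0]=[1, 0, 0, 0]
Event 3: LOCAL 1: VV[1][1]++ -> VV[1]=[0, 1, 0, 0]
Event 4: LOCAL 3: VV[3][3]++ -> VV[3]=[0, 0, 1, 2]
Event 5: LOCAL 0: VV[0][0]++ -> VV[0]=[2, 0, 0, 0]
Event 6: SEND 2->3: VV[2][2]++ -> VV[2]=[0, 0, 2, 0], msg_vec=[0, 0, 2, 0]; VV[3]=max(VV[3],msg_vec) then VV[3][3]++ -> VV[3]=[0, 0, 2, 3]
Event 2 stamp: [1, 0, 0, 0]
Event 3 stamp: [0, 1, 0, 0]
[1, 0, 0, 0] <= [0, 1, 0, 0]? False. Equal? False. Happens-before: False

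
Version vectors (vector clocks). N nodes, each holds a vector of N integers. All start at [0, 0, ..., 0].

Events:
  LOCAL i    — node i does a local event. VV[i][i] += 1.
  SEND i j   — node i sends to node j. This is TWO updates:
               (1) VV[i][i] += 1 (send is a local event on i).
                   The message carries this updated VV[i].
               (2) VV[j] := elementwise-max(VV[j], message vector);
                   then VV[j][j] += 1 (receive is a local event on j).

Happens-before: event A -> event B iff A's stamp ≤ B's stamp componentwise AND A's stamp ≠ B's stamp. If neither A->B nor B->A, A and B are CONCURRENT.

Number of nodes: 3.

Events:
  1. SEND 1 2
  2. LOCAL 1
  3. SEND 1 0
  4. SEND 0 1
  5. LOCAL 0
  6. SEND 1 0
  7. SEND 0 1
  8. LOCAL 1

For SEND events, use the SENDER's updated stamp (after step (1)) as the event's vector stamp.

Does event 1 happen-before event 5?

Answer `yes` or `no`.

Initial: VV[0]=[0, 0, 0]
Initial: VV[1]=[0, 0, 0]
Initial: VV[2]=[0, 0, 0]
Event 1: SEND 1->2: VV[1][1]++ -> VV[1]=[0, 1, 0], msg_vec=[0, 1, 0]; VV[2]=max(VV[2],msg_vec) then VV[2][2]++ -> VV[2]=[0, 1, 1]
Event 2: LOCAL 1: VV[1][1]++ -> VV[1]=[0, 2, 0]
Event 3: SEND 1->0: VV[1][1]++ -> VV[1]=[0, 3, 0], msg_vec=[0, 3, 0]; VV[0]=max(VV[0],msg_vec) then VV[0][0]++ -> VV[0]=[1, 3, 0]
Event 4: SEND 0->1: VV[0][0]++ -> VV[0]=[2, 3, 0], msg_vec=[2, 3, 0]; VV[1]=max(VV[1],msg_vec) then VV[1][1]++ -> VV[1]=[2, 4, 0]
Event 5: LOCAL 0: VV[0][0]++ -> VV[0]=[3, 3, 0]
Event 6: SEND 1->0: VV[1][1]++ -> VV[1]=[2, 5, 0], msg_vec=[2, 5, 0]; VV[0]=max(VV[0],msg_vec) then VV[0][0]++ -> VV[0]=[4, 5, 0]
Event 7: SEND 0->1: VV[0][0]++ -> VV[0]=[5, 5, 0], msg_vec=[5, 5, 0]; VV[1]=max(VV[1],msg_vec) then VV[1][1]++ -> VV[1]=[5, 6, 0]
Event 8: LOCAL 1: VV[1][1]++ -> VV[1]=[5, 7, 0]
Event 1 stamp: [0, 1, 0]
Event 5 stamp: [3, 3, 0]
[0, 1, 0] <= [3, 3, 0]? True. Equal? False. Happens-before: True

Answer: yes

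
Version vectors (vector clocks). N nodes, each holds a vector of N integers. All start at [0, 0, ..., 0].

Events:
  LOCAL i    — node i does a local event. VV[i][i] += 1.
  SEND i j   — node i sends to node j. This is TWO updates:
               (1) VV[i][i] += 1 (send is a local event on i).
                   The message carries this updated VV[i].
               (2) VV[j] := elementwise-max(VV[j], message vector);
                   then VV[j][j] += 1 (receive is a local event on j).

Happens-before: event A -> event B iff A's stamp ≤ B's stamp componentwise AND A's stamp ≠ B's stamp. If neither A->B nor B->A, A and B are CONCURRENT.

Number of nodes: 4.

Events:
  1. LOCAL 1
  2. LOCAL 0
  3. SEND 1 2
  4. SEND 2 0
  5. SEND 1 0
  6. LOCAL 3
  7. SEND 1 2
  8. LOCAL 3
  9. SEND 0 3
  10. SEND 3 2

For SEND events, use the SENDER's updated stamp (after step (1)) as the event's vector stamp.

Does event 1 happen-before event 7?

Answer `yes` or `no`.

Answer: yes

Derivation:
Initial: VV[0]=[0, 0, 0, 0]
Initial: VV[1]=[0, 0, 0, 0]
Initial: VV[2]=[0, 0, 0, 0]
Initial: VV[3]=[0, 0, 0, 0]
Event 1: LOCAL 1: VV[1][1]++ -> VV[1]=[0, 1, 0, 0]
Event 2: LOCAL 0: VV[0][0]++ -> VV[0]=[1, 0, 0, 0]
Event 3: SEND 1->2: VV[1][1]++ -> VV[1]=[0, 2, 0, 0], msg_vec=[0, 2, 0, 0]; VV[2]=max(VV[2],msg_vec) then VV[2][2]++ -> VV[2]=[0, 2, 1, 0]
Event 4: SEND 2->0: VV[2][2]++ -> VV[2]=[0, 2, 2, 0], msg_vec=[0, 2, 2, 0]; VV[0]=max(VV[0],msg_vec) then VV[0][0]++ -> VV[0]=[2, 2, 2, 0]
Event 5: SEND 1->0: VV[1][1]++ -> VV[1]=[0, 3, 0, 0], msg_vec=[0, 3, 0, 0]; VV[0]=max(VV[0],msg_vec) then VV[0][0]++ -> VV[0]=[3, 3, 2, 0]
Event 6: LOCAL 3: VV[3][3]++ -> VV[3]=[0, 0, 0, 1]
Event 7: SEND 1->2: VV[1][1]++ -> VV[1]=[0, 4, 0, 0], msg_vec=[0, 4, 0, 0]; VV[2]=max(VV[2],msg_vec) then VV[2][2]++ -> VV[2]=[0, 4, 3, 0]
Event 8: LOCAL 3: VV[3][3]++ -> VV[3]=[0, 0, 0, 2]
Event 9: SEND 0->3: VV[0][0]++ -> VV[0]=[4, 3, 2, 0], msg_vec=[4, 3, 2, 0]; VV[3]=max(VV[3],msg_vec) then VV[3][3]++ -> VV[3]=[4, 3, 2, 3]
Event 10: SEND 3->2: VV[3][3]++ -> VV[3]=[4, 3, 2, 4], msg_vec=[4, 3, 2, 4]; VV[2]=max(VV[2],msg_vec) then VV[2][2]++ -> VV[2]=[4, 4, 4, 4]
Event 1 stamp: [0, 1, 0, 0]
Event 7 stamp: [0, 4, 0, 0]
[0, 1, 0, 0] <= [0, 4, 0, 0]? True. Equal? False. Happens-before: True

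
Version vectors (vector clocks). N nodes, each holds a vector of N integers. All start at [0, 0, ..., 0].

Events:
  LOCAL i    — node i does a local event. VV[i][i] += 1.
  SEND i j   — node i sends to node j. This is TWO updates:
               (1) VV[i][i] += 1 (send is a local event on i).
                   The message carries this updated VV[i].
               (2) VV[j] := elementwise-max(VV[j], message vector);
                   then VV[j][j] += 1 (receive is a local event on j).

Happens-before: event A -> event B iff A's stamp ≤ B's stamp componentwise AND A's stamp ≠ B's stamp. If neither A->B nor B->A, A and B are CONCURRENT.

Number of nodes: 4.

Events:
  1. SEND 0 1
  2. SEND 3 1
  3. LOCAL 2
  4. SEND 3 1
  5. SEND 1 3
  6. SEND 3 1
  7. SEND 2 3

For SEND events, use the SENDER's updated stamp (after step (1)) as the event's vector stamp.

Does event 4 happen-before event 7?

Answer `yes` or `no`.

Initial: VV[0]=[0, 0, 0, 0]
Initial: VV[1]=[0, 0, 0, 0]
Initial: VV[2]=[0, 0, 0, 0]
Initial: VV[3]=[0, 0, 0, 0]
Event 1: SEND 0->1: VV[0][0]++ -> VV[0]=[1, 0, 0, 0], msg_vec=[1, 0, 0, 0]; VV[1]=max(VV[1],msg_vec) then VV[1][1]++ -> VV[1]=[1, 1, 0, 0]
Event 2: SEND 3->1: VV[3][3]++ -> VV[3]=[0, 0, 0, 1], msg_vec=[0, 0, 0, 1]; VV[1]=max(VV[1],msg_vec) then VV[1][1]++ -> VV[1]=[1, 2, 0, 1]
Event 3: LOCAL 2: VV[2][2]++ -> VV[2]=[0, 0, 1, 0]
Event 4: SEND 3->1: VV[3][3]++ -> VV[3]=[0, 0, 0, 2], msg_vec=[0, 0, 0, 2]; VV[1]=max(VV[1],msg_vec) then VV[1][1]++ -> VV[1]=[1, 3, 0, 2]
Event 5: SEND 1->3: VV[1][1]++ -> VV[1]=[1, 4, 0, 2], msg_vec=[1, 4, 0, 2]; VV[3]=max(VV[3],msg_vec) then VV[3][3]++ -> VV[3]=[1, 4, 0, 3]
Event 6: SEND 3->1: VV[3][3]++ -> VV[3]=[1, 4, 0, 4], msg_vec=[1, 4, 0, 4]; VV[1]=max(VV[1],msg_vec) then VV[1][1]++ -> VV[1]=[1, 5, 0, 4]
Event 7: SEND 2->3: VV[2][2]++ -> VV[2]=[0, 0, 2, 0], msg_vec=[0, 0, 2, 0]; VV[3]=max(VV[3],msg_vec) then VV[3][3]++ -> VV[3]=[1, 4, 2, 5]
Event 4 stamp: [0, 0, 0, 2]
Event 7 stamp: [0, 0, 2, 0]
[0, 0, 0, 2] <= [0, 0, 2, 0]? False. Equal? False. Happens-before: False

Answer: no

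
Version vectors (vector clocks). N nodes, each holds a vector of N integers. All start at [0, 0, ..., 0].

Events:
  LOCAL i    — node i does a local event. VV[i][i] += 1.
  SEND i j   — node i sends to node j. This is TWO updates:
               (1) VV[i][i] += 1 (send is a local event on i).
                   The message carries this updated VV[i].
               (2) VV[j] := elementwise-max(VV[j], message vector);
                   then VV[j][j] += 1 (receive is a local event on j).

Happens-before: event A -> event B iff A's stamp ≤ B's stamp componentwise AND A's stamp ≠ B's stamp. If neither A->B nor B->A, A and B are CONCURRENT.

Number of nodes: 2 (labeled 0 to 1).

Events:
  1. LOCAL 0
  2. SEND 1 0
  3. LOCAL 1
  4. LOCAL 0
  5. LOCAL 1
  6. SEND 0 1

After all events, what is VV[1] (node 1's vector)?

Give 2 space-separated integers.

Answer: 4 4

Derivation:
Initial: VV[0]=[0, 0]
Initial: VV[1]=[0, 0]
Event 1: LOCAL 0: VV[0][0]++ -> VV[0]=[1, 0]
Event 2: SEND 1->0: VV[1][1]++ -> VV[1]=[0, 1], msg_vec=[0, 1]; VV[0]=max(VV[0],msg_vec) then VV[0][0]++ -> VV[0]=[2, 1]
Event 3: LOCAL 1: VV[1][1]++ -> VV[1]=[0, 2]
Event 4: LOCAL 0: VV[0][0]++ -> VV[0]=[3, 1]
Event 5: LOCAL 1: VV[1][1]++ -> VV[1]=[0, 3]
Event 6: SEND 0->1: VV[0][0]++ -> VV[0]=[4, 1], msg_vec=[4, 1]; VV[1]=max(VV[1],msg_vec) then VV[1][1]++ -> VV[1]=[4, 4]
Final vectors: VV[0]=[4, 1]; VV[1]=[4, 4]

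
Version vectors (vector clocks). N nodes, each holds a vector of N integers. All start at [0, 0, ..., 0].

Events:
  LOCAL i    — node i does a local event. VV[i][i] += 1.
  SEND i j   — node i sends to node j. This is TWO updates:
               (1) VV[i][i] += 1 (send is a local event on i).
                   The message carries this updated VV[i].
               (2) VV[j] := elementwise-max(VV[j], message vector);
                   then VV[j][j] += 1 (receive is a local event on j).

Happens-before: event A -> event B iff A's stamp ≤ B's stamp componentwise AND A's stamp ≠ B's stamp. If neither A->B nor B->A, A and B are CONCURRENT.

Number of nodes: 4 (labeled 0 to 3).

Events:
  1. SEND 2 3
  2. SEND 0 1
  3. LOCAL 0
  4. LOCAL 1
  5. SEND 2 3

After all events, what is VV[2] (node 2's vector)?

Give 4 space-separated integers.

Initial: VV[0]=[0, 0, 0, 0]
Initial: VV[1]=[0, 0, 0, 0]
Initial: VV[2]=[0, 0, 0, 0]
Initial: VV[3]=[0, 0, 0, 0]
Event 1: SEND 2->3: VV[2][2]++ -> VV[2]=[0, 0, 1, 0], msg_vec=[0, 0, 1, 0]; VV[3]=max(VV[3],msg_vec) then VV[3][3]++ -> VV[3]=[0, 0, 1, 1]
Event 2: SEND 0->1: VV[0][0]++ -> VV[0]=[1, 0, 0, 0], msg_vec=[1, 0, 0, 0]; VV[1]=max(VV[1],msg_vec) then VV[1][1]++ -> VV[1]=[1, 1, 0, 0]
Event 3: LOCAL 0: VV[0][0]++ -> VV[0]=[2, 0, 0, 0]
Event 4: LOCAL 1: VV[1][1]++ -> VV[1]=[1, 2, 0, 0]
Event 5: SEND 2->3: VV[2][2]++ -> VV[2]=[0, 0, 2, 0], msg_vec=[0, 0, 2, 0]; VV[3]=max(VV[3],msg_vec) then VV[3][3]++ -> VV[3]=[0, 0, 2, 2]
Final vectors: VV[0]=[2, 0, 0, 0]; VV[1]=[1, 2, 0, 0]; VV[2]=[0, 0, 2, 0]; VV[3]=[0, 0, 2, 2]

Answer: 0 0 2 0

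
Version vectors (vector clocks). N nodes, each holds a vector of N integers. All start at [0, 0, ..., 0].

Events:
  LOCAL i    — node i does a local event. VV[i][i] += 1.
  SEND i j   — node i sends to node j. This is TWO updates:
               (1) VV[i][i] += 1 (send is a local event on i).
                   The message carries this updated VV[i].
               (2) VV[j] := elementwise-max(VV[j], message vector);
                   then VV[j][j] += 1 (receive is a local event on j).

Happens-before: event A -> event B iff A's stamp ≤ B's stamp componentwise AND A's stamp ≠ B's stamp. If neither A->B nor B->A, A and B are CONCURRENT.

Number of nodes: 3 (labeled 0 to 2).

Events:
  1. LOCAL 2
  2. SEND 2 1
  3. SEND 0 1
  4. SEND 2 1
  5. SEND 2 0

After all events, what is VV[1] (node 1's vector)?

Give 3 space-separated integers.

Answer: 1 3 3

Derivation:
Initial: VV[0]=[0, 0, 0]
Initial: VV[1]=[0, 0, 0]
Initial: VV[2]=[0, 0, 0]
Event 1: LOCAL 2: VV[2][2]++ -> VV[2]=[0, 0, 1]
Event 2: SEND 2->1: VV[2][2]++ -> VV[2]=[0, 0, 2], msg_vec=[0, 0, 2]; VV[1]=max(VV[1],msg_vec) then VV[1][1]++ -> VV[1]=[0, 1, 2]
Event 3: SEND 0->1: VV[0][0]++ -> VV[0]=[1, 0, 0], msg_vec=[1, 0, 0]; VV[1]=max(VV[1],msg_vec) then VV[1][1]++ -> VV[1]=[1, 2, 2]
Event 4: SEND 2->1: VV[2][2]++ -> VV[2]=[0, 0, 3], msg_vec=[0, 0, 3]; VV[1]=max(VV[1],msg_vec) then VV[1][1]++ -> VV[1]=[1, 3, 3]
Event 5: SEND 2->0: VV[2][2]++ -> VV[2]=[0, 0, 4], msg_vec=[0, 0, 4]; VV[0]=max(VV[0],msg_vec) then VV[0][0]++ -> VV[0]=[2, 0, 4]
Final vectors: VV[0]=[2, 0, 4]; VV[1]=[1, 3, 3]; VV[2]=[0, 0, 4]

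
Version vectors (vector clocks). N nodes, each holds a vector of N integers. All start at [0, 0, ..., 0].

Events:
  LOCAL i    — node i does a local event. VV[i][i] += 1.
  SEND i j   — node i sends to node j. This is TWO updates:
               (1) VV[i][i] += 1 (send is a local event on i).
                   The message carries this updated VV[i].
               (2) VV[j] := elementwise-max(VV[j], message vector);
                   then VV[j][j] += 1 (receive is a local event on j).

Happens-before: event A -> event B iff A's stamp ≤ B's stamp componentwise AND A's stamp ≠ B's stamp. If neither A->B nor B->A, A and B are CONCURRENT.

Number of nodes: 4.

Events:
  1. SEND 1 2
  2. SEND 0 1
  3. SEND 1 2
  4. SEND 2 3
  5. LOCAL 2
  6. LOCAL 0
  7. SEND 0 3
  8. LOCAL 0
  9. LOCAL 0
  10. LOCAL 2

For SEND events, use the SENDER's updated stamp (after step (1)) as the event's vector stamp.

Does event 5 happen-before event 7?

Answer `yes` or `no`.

Initial: VV[0]=[0, 0, 0, 0]
Initial: VV[1]=[0, 0, 0, 0]
Initial: VV[2]=[0, 0, 0, 0]
Initial: VV[3]=[0, 0, 0, 0]
Event 1: SEND 1->2: VV[1][1]++ -> VV[1]=[0, 1, 0, 0], msg_vec=[0, 1, 0, 0]; VV[2]=max(VV[2],msg_vec) then VV[2][2]++ -> VV[2]=[0, 1, 1, 0]
Event 2: SEND 0->1: VV[0][0]++ -> VV[0]=[1, 0, 0, 0], msg_vec=[1, 0, 0, 0]; VV[1]=max(VV[1],msg_vec) then VV[1][1]++ -> VV[1]=[1, 2, 0, 0]
Event 3: SEND 1->2: VV[1][1]++ -> VV[1]=[1, 3, 0, 0], msg_vec=[1, 3, 0, 0]; VV[2]=max(VV[2],msg_vec) then VV[2][2]++ -> VV[2]=[1, 3, 2, 0]
Event 4: SEND 2->3: VV[2][2]++ -> VV[2]=[1, 3, 3, 0], msg_vec=[1, 3, 3, 0]; VV[3]=max(VV[3],msg_vec) then VV[3][3]++ -> VV[3]=[1, 3, 3, 1]
Event 5: LOCAL 2: VV[2][2]++ -> VV[2]=[1, 3, 4, 0]
Event 6: LOCAL 0: VV[0][0]++ -> VV[0]=[2, 0, 0, 0]
Event 7: SEND 0->3: VV[0][0]++ -> VV[0]=[3, 0, 0, 0], msg_vec=[3, 0, 0, 0]; VV[3]=max(VV[3],msg_vec) then VV[3][3]++ -> VV[3]=[3, 3, 3, 2]
Event 8: LOCAL 0: VV[0][0]++ -> VV[0]=[4, 0, 0, 0]
Event 9: LOCAL 0: VV[0][0]++ -> VV[0]=[5, 0, 0, 0]
Event 10: LOCAL 2: VV[2][2]++ -> VV[2]=[1, 3, 5, 0]
Event 5 stamp: [1, 3, 4, 0]
Event 7 stamp: [3, 0, 0, 0]
[1, 3, 4, 0] <= [3, 0, 0, 0]? False. Equal? False. Happens-before: False

Answer: no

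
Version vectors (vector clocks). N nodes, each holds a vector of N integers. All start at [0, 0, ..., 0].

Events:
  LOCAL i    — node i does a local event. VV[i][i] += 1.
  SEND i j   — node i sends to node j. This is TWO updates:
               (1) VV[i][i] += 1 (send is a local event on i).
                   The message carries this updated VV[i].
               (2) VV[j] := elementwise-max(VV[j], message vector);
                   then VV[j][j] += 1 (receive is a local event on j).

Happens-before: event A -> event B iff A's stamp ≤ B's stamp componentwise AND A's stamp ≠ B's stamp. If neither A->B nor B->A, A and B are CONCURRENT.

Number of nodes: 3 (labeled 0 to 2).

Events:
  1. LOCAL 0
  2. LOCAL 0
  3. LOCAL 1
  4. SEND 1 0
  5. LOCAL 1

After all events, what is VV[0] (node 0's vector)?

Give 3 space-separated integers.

Initial: VV[0]=[0, 0, 0]
Initial: VV[1]=[0, 0, 0]
Initial: VV[2]=[0, 0, 0]
Event 1: LOCAL 0: VV[0][0]++ -> VV[0]=[1, 0, 0]
Event 2: LOCAL 0: VV[0][0]++ -> VV[0]=[2, 0, 0]
Event 3: LOCAL 1: VV[1][1]++ -> VV[1]=[0, 1, 0]
Event 4: SEND 1->0: VV[1][1]++ -> VV[1]=[0, 2, 0], msg_vec=[0, 2, 0]; VV[0]=max(VV[0],msg_vec) then VV[0][0]++ -> VV[0]=[3, 2, 0]
Event 5: LOCAL 1: VV[1][1]++ -> VV[1]=[0, 3, 0]
Final vectors: VV[0]=[3, 2, 0]; VV[1]=[0, 3, 0]; VV[2]=[0, 0, 0]

Answer: 3 2 0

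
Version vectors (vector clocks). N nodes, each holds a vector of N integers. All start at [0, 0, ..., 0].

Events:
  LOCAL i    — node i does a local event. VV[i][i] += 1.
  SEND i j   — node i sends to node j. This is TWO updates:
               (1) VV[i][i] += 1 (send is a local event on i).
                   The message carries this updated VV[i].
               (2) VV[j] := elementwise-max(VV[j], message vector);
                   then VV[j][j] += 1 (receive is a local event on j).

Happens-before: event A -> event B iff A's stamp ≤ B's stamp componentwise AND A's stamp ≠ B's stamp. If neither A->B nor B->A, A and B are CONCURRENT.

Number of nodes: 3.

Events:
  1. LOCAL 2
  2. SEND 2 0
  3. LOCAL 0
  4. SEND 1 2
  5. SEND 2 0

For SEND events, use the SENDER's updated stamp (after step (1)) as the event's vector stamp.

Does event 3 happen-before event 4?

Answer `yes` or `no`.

Answer: no

Derivation:
Initial: VV[0]=[0, 0, 0]
Initial: VV[1]=[0, 0, 0]
Initial: VV[2]=[0, 0, 0]
Event 1: LOCAL 2: VV[2][2]++ -> VV[2]=[0, 0, 1]
Event 2: SEND 2->0: VV[2][2]++ -> VV[2]=[0, 0, 2], msg_vec=[0, 0, 2]; VV[0]=max(VV[0],msg_vec) then VV[0][0]++ -> VV[0]=[1, 0, 2]
Event 3: LOCAL 0: VV[0][0]++ -> VV[0]=[2, 0, 2]
Event 4: SEND 1->2: VV[1][1]++ -> VV[1]=[0, 1, 0], msg_vec=[0, 1, 0]; VV[2]=max(VV[2],msg_vec) then VV[2][2]++ -> VV[2]=[0, 1, 3]
Event 5: SEND 2->0: VV[2][2]++ -> VV[2]=[0, 1, 4], msg_vec=[0, 1, 4]; VV[0]=max(VV[0],msg_vec) then VV[0][0]++ -> VV[0]=[3, 1, 4]
Event 3 stamp: [2, 0, 2]
Event 4 stamp: [0, 1, 0]
[2, 0, 2] <= [0, 1, 0]? False. Equal? False. Happens-before: False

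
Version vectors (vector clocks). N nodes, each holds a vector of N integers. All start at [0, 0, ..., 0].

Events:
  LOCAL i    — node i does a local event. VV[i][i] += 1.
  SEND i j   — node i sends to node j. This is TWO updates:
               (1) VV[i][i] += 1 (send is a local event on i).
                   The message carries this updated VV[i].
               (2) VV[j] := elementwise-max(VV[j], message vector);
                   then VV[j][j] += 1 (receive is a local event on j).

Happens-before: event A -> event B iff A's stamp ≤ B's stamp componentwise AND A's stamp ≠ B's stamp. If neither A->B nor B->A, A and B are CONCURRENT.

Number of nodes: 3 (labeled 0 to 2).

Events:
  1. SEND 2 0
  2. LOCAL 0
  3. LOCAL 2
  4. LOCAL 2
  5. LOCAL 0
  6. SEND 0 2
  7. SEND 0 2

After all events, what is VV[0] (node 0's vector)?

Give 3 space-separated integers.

Answer: 5 0 1

Derivation:
Initial: VV[0]=[0, 0, 0]
Initial: VV[1]=[0, 0, 0]
Initial: VV[2]=[0, 0, 0]
Event 1: SEND 2->0: VV[2][2]++ -> VV[2]=[0, 0, 1], msg_vec=[0, 0, 1]; VV[0]=max(VV[0],msg_vec) then VV[0][0]++ -> VV[0]=[1, 0, 1]
Event 2: LOCAL 0: VV[0][0]++ -> VV[0]=[2, 0, 1]
Event 3: LOCAL 2: VV[2][2]++ -> VV[2]=[0, 0, 2]
Event 4: LOCAL 2: VV[2][2]++ -> VV[2]=[0, 0, 3]
Event 5: LOCAL 0: VV[0][0]++ -> VV[0]=[3, 0, 1]
Event 6: SEND 0->2: VV[0][0]++ -> VV[0]=[4, 0, 1], msg_vec=[4, 0, 1]; VV[2]=max(VV[2],msg_vec) then VV[2][2]++ -> VV[2]=[4, 0, 4]
Event 7: SEND 0->2: VV[0][0]++ -> VV[0]=[5, 0, 1], msg_vec=[5, 0, 1]; VV[2]=max(VV[2],msg_vec) then VV[2][2]++ -> VV[2]=[5, 0, 5]
Final vectors: VV[0]=[5, 0, 1]; VV[1]=[0, 0, 0]; VV[2]=[5, 0, 5]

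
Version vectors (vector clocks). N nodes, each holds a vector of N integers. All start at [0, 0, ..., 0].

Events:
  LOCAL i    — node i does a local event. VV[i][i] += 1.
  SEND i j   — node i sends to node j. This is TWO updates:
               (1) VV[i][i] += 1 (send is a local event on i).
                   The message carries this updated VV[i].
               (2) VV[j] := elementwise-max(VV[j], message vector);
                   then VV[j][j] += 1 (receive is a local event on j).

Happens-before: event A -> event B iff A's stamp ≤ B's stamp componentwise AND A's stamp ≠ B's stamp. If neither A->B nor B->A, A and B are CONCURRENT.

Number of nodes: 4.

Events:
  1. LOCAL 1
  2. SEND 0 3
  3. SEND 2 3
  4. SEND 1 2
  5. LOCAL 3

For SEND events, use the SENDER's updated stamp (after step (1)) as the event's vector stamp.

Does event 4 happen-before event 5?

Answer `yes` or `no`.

Answer: no

Derivation:
Initial: VV[0]=[0, 0, 0, 0]
Initial: VV[1]=[0, 0, 0, 0]
Initial: VV[2]=[0, 0, 0, 0]
Initial: VV[3]=[0, 0, 0, 0]
Event 1: LOCAL 1: VV[1][1]++ -> VV[1]=[0, 1, 0, 0]
Event 2: SEND 0->3: VV[0][0]++ -> VV[0]=[1, 0, 0, 0], msg_vec=[1, 0, 0, 0]; VV[3]=max(VV[3],msg_vec) then VV[3][3]++ -> VV[3]=[1, 0, 0, 1]
Event 3: SEND 2->3: VV[2][2]++ -> VV[2]=[0, 0, 1, 0], msg_vec=[0, 0, 1, 0]; VV[3]=max(VV[3],msg_vec) then VV[3][3]++ -> VV[3]=[1, 0, 1, 2]
Event 4: SEND 1->2: VV[1][1]++ -> VV[1]=[0, 2, 0, 0], msg_vec=[0, 2, 0, 0]; VV[2]=max(VV[2],msg_vec) then VV[2][2]++ -> VV[2]=[0, 2, 2, 0]
Event 5: LOCAL 3: VV[3][3]++ -> VV[3]=[1, 0, 1, 3]
Event 4 stamp: [0, 2, 0, 0]
Event 5 stamp: [1, 0, 1, 3]
[0, 2, 0, 0] <= [1, 0, 1, 3]? False. Equal? False. Happens-before: False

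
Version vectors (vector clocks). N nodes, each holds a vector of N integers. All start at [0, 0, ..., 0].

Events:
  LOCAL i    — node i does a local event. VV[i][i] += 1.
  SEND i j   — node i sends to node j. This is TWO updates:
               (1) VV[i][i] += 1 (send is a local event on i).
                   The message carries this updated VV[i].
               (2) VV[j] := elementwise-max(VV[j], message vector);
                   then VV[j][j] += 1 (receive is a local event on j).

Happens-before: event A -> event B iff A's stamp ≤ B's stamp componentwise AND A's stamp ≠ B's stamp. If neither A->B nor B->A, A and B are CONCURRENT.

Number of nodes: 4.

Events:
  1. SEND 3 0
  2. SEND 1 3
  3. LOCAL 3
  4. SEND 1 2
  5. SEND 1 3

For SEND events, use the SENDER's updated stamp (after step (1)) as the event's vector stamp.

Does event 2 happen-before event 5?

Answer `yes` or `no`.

Initial: VV[0]=[0, 0, 0, 0]
Initial: VV[1]=[0, 0, 0, 0]
Initial: VV[2]=[0, 0, 0, 0]
Initial: VV[3]=[0, 0, 0, 0]
Event 1: SEND 3->0: VV[3][3]++ -> VV[3]=[0, 0, 0, 1], msg_vec=[0, 0, 0, 1]; VV[0]=max(VV[0],msg_vec) then VV[0][0]++ -> VV[0]=[1, 0, 0, 1]
Event 2: SEND 1->3: VV[1][1]++ -> VV[1]=[0, 1, 0, 0], msg_vec=[0, 1, 0, 0]; VV[3]=max(VV[3],msg_vec) then VV[3][3]++ -> VV[3]=[0, 1, 0, 2]
Event 3: LOCAL 3: VV[3][3]++ -> VV[3]=[0, 1, 0, 3]
Event 4: SEND 1->2: VV[1][1]++ -> VV[1]=[0, 2, 0, 0], msg_vec=[0, 2, 0, 0]; VV[2]=max(VV[2],msg_vec) then VV[2][2]++ -> VV[2]=[0, 2, 1, 0]
Event 5: SEND 1->3: VV[1][1]++ -> VV[1]=[0, 3, 0, 0], msg_vec=[0, 3, 0, 0]; VV[3]=max(VV[3],msg_vec) then VV[3][3]++ -> VV[3]=[0, 3, 0, 4]
Event 2 stamp: [0, 1, 0, 0]
Event 5 stamp: [0, 3, 0, 0]
[0, 1, 0, 0] <= [0, 3, 0, 0]? True. Equal? False. Happens-before: True

Answer: yes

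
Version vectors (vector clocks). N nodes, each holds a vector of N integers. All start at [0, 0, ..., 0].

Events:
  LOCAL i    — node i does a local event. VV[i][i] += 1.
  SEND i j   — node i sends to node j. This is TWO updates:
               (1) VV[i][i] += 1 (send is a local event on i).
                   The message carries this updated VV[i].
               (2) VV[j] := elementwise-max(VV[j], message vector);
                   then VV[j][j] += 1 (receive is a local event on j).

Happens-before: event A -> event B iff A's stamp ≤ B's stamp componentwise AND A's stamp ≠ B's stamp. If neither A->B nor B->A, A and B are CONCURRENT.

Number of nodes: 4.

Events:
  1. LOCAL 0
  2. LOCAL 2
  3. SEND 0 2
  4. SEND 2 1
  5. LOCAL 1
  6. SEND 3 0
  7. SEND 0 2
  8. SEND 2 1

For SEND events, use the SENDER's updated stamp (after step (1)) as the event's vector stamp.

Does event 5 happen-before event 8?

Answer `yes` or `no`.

Answer: no

Derivation:
Initial: VV[0]=[0, 0, 0, 0]
Initial: VV[1]=[0, 0, 0, 0]
Initial: VV[2]=[0, 0, 0, 0]
Initial: VV[3]=[0, 0, 0, 0]
Event 1: LOCAL 0: VV[0][0]++ -> VV[0]=[1, 0, 0, 0]
Event 2: LOCAL 2: VV[2][2]++ -> VV[2]=[0, 0, 1, 0]
Event 3: SEND 0->2: VV[0][0]++ -> VV[0]=[2, 0, 0, 0], msg_vec=[2, 0, 0, 0]; VV[2]=max(VV[2],msg_vec) then VV[2][2]++ -> VV[2]=[2, 0, 2, 0]
Event 4: SEND 2->1: VV[2][2]++ -> VV[2]=[2, 0, 3, 0], msg_vec=[2, 0, 3, 0]; VV[1]=max(VV[1],msg_vec) then VV[1][1]++ -> VV[1]=[2, 1, 3, 0]
Event 5: LOCAL 1: VV[1][1]++ -> VV[1]=[2, 2, 3, 0]
Event 6: SEND 3->0: VV[3][3]++ -> VV[3]=[0, 0, 0, 1], msg_vec=[0, 0, 0, 1]; VV[0]=max(VV[0],msg_vec) then VV[0][0]++ -> VV[0]=[3, 0, 0, 1]
Event 7: SEND 0->2: VV[0][0]++ -> VV[0]=[4, 0, 0, 1], msg_vec=[4, 0, 0, 1]; VV[2]=max(VV[2],msg_vec) then VV[2][2]++ -> VV[2]=[4, 0, 4, 1]
Event 8: SEND 2->1: VV[2][2]++ -> VV[2]=[4, 0, 5, 1], msg_vec=[4, 0, 5, 1]; VV[1]=max(VV[1],msg_vec) then VV[1][1]++ -> VV[1]=[4, 3, 5, 1]
Event 5 stamp: [2, 2, 3, 0]
Event 8 stamp: [4, 0, 5, 1]
[2, 2, 3, 0] <= [4, 0, 5, 1]? False. Equal? False. Happens-before: False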